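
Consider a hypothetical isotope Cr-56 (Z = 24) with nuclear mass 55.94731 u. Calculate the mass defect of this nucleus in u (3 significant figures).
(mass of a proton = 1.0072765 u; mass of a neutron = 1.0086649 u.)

0.505 u

With 24 protons and 32 neutrons (A = 56):
Σm = 24·m_p + 32·m_n = 24.1746360 + 32.2772768 = 56.4519128 u
The mass defect is 56.4519128 − 55.94731 = 0.5046028 u.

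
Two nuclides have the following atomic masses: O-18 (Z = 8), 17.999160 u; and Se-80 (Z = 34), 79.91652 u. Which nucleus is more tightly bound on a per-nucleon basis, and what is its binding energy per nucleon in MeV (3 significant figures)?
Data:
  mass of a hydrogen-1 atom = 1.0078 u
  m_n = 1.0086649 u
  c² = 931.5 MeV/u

O-18: Σm = 8(1.0078) + 10(1.0086649) = 18.1490490 u; Δm = 0.1498890 u; E_B = 139.62 MeV; E_B/A = 7.757 MeV
Se-80: Σm = 34(1.0078) + 46(1.0086649) = 80.6637854 u; Δm = 0.7472654 u; E_B = 696.08 MeV; E_B/A = 8.701 MeV
Se-80 has the higher binding energy per nucleon, so it is the more tightly bound nucleus.

Se-80; 8.70 MeV/nucleon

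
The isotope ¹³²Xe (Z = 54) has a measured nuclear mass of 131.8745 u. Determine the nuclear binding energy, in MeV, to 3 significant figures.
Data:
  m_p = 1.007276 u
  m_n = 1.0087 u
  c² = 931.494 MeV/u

Mass of separated nucleons = 54(1.007276) + 78(1.0087) = 54.392904 + 78.6786 = 133.071504 u
Mass defect Δm = 133.071504 − 131.8745 = 1.197004 u
Binding energy = Δm·c² = 1.197004 × 931.494 MeV/u = 1115.00 MeV

1120 MeV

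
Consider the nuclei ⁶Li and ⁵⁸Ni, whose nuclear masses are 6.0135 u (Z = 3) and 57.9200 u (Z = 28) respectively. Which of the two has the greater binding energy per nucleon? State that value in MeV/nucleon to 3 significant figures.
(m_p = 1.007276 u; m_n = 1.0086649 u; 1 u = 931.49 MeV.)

⁶Li: Σm = 3(1.007276) + 3(1.0086649) = 6.0478227 u; Δm = 0.0343227 u; E_B = 31.971 MeV; E_B/A = 5.329 MeV
⁵⁸Ni: Σm = 28(1.007276) + 30(1.0086649) = 58.4636750 u; Δm = 0.5436750 u; E_B = 506.43 MeV; E_B/A = 8.732 MeV
⁵⁸Ni has the higher binding energy per nucleon, so it is the more tightly bound nucleus.

⁵⁸Ni; 8.73 MeV/nucleon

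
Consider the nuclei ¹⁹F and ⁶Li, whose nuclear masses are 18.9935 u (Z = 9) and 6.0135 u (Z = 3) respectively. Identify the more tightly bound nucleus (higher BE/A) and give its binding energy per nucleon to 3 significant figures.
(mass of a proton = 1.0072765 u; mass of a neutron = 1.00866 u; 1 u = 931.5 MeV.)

¹⁹F: Σm = 9(1.0072765) + 10(1.00866) = 19.1520885 u; Δm = 0.1585885 u; E_B = 147.73 MeV; E_B/A = 7.775 MeV
⁶Li: Σm = 3(1.0072765) + 3(1.00866) = 6.0478095 u; Δm = 0.0343095 u; E_B = 31.959 MeV; E_B/A = 5.327 MeV
¹⁹F has the higher binding energy per nucleon, so it is the more tightly bound nucleus.

¹⁹F; 7.78 MeV/nucleon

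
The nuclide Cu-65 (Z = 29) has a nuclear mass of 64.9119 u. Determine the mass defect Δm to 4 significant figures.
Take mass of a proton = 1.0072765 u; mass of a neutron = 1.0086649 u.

0.6111 u

Σm = 29·m_p + 36·m_n = 29.2110185 + 36.3119364 = 65.5229549 u
Mass defect Δm = 65.5229549 − 64.9119 = 0.6110549 u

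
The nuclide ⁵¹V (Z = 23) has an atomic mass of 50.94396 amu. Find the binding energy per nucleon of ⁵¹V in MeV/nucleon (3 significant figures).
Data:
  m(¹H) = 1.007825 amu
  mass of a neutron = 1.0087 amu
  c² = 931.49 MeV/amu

8.76 MeV/nucleon

Z = 23, so N = A − Z = 51 − 23 = 28.
Σm = 23·m(¹H) + 28·m_n = 23.179975 + 28.2436 = 51.423575 amu
Δm = 51.423575 − 50.94396 = 0.479615 amu
Binding energy = Δm·c² = 0.479615 × 931.49 MeV/amu = 446.757 MeV
Per nucleon: 446.757 / 51 = 8.760 MeV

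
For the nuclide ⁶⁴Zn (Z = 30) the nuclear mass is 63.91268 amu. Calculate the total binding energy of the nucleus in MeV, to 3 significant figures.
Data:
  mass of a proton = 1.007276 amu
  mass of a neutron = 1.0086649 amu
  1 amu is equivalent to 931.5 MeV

559 MeV

Z = 30, so N = A − Z = 64 − 30 = 34.
Σm = 30·m_p + 34·m_n = 30.218280 + 34.2946066 = 64.5128866 amu
The mass defect is 64.5128866 − 63.91268 = 0.6002066 amu.
Binding energy = Δm·c² = 0.6002066 × 931.5 MeV/amu = 559.092 MeV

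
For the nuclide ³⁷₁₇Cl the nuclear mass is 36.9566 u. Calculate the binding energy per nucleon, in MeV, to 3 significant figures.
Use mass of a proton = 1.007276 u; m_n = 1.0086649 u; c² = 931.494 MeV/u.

8.57 MeV/nucleon

Mass of separated nucleons = 17(1.007276) + 20(1.0086649) = 17.123692 + 20.1732980 = 37.2969900 u
The mass defect is 37.2969900 − 36.9566 = 0.3403900 u.
Binding energy = Δm·c² = 0.3403900 × 931.494 MeV/u = 317.071 MeV
Dividing by A = 37 gives 8.569 MeV per nucleon.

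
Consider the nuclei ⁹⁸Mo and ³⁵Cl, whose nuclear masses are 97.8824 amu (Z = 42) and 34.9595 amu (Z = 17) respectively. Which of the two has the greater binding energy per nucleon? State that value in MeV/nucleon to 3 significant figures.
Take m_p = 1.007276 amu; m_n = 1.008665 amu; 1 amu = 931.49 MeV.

⁹⁸Mo: Σm = 42(1.007276) + 56(1.008665) = 98.790832 amu; Δm = 0.908432 amu; E_B = 846.195 MeV; E_B/A = 8.6346 MeV
³⁵Cl: Σm = 17(1.007276) + 18(1.008665) = 35.279662 amu; Δm = 0.320162 amu; E_B = 298.23 MeV; E_B/A = 8.521 MeV
⁹⁸Mo has the higher binding energy per nucleon, so it is the more tightly bound nucleus.

⁹⁸Mo; 8.63 MeV/nucleon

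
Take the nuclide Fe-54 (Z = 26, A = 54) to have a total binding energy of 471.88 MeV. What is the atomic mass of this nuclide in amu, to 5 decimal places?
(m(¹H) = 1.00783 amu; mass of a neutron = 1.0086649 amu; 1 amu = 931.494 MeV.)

53.93961 amu

Mass defect = 471.88 MeV / (931.494 MeV/amu) = 0.5065840 amu
Constituent mass = 26(1.00783) + 28(1.0086649) = 54.4461972 amu
Atomic mass = 54.4461972 − 0.5065840 = 53.9396132 amu ≈ 53.93961 amu (to 5 decimal places)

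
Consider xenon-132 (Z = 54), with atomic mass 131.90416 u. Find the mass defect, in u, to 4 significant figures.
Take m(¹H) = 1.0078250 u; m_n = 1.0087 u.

With 54 protons and 78 neutrons (A = 132):
Total constituent mass: 54 × 1.0078250 + 78 × 1.0087 = 133.1011500 u
The mass defect is 133.1011500 − 131.90416 = 1.1969900 u.

1.197 u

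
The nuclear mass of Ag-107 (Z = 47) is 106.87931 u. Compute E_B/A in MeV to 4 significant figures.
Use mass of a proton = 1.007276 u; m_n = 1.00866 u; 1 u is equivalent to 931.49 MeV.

8.551 MeV/nucleon

The nucleus contains 47 protons and 107 − 47 = 60 neutrons.
Σm = 47·m_p + 60·m_n = 47.341972 + 60.51960 = 107.861572 u
The mass defect is 107.861572 − 106.87931 = 0.982262 u.
E_B = 0.982262 × 931.49 = 914.967 MeV
Dividing by A = 107 gives 8.551 MeV per nucleon.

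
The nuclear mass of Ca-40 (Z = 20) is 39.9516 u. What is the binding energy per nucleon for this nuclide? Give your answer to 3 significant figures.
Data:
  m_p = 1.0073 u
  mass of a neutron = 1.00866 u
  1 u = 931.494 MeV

The nucleus contains 20 protons and 40 − 20 = 20 neutrons.
Mass of separated nucleons = 20(1.0073) + 20(1.00866) = 20.1460 + 20.17320 = 40.31920 u
Mass defect Δm = 40.31920 − 39.9516 = 0.36760 u
Binding energy = Δm·c² = 0.36760 × 931.494 MeV/u = 342.417 MeV
Dividing by A = 40 gives 8.560 MeV per nucleon.

8.56 MeV/nucleon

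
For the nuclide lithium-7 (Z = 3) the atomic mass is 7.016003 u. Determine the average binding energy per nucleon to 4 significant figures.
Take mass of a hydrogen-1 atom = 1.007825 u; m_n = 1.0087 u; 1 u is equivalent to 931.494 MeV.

Mass of separated nucleons = 3(1.007825) + 4(1.0087) = 3.023475 + 4.0348 = 7.058275 u
Δm = 7.058275 − 7.016003 = 0.042272 u
Converting to energy: 0.042272 u × 931.494 MeV/u = 39.3761 MeV
BE/A = 39.3761 MeV / 7 = 5.625 MeV/nucleon

5.625 MeV/nucleon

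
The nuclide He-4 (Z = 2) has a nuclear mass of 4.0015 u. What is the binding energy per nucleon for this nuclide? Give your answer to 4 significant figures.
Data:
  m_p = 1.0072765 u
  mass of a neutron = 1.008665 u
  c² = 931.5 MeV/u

7.075 MeV/nucleon

With 2 protons and 2 neutrons (A = 4):
Σm = 2·m_p + 2·m_n = 2.0145530 + 2.017330 = 4.0318830 u
The mass defect is 4.0318830 − 4.0015 = 0.0303830 u.
E_B = 0.0303830 × 931.5 = 28.3018 MeV
BE/A = 28.3018 MeV / 4 = 7.075 MeV/nucleon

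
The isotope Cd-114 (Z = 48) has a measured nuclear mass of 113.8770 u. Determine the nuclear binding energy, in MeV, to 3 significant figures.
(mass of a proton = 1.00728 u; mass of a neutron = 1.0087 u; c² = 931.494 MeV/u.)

With 48 protons and 66 neutrons (A = 114):
Total constituent mass: 48 × 1.00728 + 66 × 1.0087 = 114.92364 u
Δm = 114.92364 − 113.8770 = 1.04664 u
Converting to energy: 1.04664 u × 931.494 MeV/u = 974.939 MeV

975 MeV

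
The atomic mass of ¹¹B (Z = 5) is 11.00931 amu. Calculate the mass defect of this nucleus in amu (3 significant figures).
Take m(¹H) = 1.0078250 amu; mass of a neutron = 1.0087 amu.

0.0820 amu

The nucleus contains 5 protons and 11 − 5 = 6 neutrons.
Total constituent mass: 5 × 1.0078250 + 6 × 1.0087 = 11.0913250 amu
The mass defect is 11.0913250 − 11.00931 = 0.0820150 amu.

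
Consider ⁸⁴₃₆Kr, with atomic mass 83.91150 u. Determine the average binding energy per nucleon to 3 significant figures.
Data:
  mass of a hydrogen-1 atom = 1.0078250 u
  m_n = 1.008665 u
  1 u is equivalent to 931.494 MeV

8.72 MeV/nucleon

Total constituent mass: 36 × 1.0078250 + 48 × 1.008665 = 84.6976200 u
Mass defect Δm = 84.6976200 − 83.91150 = 0.7861200 u
E_B = 0.7861200 × 931.494 = 732.266 MeV
BE/A = 732.266 MeV / 84 = 8.717 MeV/nucleon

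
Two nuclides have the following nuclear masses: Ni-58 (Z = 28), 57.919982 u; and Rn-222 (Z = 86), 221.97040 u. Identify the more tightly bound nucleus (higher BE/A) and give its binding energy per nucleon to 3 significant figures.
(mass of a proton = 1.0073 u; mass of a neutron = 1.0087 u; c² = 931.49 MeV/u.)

Ni-58; 8.76 MeV/nucleon

Ni-58: Σm = 28(1.0073) + 30(1.0087) = 58.4654 u; Δm = 0.545418 u; E_B = 508.051 MeV; E_B/A = 8.760 MeV
Rn-222: Σm = 86(1.0073) + 136(1.0087) = 223.8110 u; Δm = 1.84060 u; E_B = 1714.5 MeV; E_B/A = 7.723 MeV
Ni-58 has the higher binding energy per nucleon, so it is the more tightly bound nucleus.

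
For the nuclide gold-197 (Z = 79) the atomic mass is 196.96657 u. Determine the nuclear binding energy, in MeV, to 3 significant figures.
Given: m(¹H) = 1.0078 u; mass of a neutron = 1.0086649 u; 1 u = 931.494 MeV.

Z = 79, so N = A − Z = 197 − 79 = 118.
Mass of separated nucleons = 79(1.0078) + 118(1.0086649) = 79.6162 + 119.0224582 = 198.6386582 u
Δm = 198.6386582 − 196.96657 = 1.6720882 u
E_B = 1.6720882 × 931.494 = 1557.54 MeV

1560 MeV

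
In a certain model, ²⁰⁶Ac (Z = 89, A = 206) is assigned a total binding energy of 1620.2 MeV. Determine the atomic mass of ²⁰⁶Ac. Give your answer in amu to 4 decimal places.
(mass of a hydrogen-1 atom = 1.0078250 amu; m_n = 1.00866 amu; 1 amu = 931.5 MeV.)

205.9703 amu

Mass defect = 1620.2 MeV / (931.5 MeV/amu) = 1.739345 amu
Constituent mass = 89(1.0078250) + 117(1.00866) = 207.7096450 amu
Atomic mass = 207.7096450 − 1.739345 = 205.9703000 amu ≈ 205.9703 amu (to 4 decimal places)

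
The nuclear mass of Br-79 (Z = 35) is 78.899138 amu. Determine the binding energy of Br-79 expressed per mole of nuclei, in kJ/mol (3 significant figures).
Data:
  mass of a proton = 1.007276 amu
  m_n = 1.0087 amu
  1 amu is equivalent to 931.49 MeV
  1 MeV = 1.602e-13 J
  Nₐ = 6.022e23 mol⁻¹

The nucleus contains 35 protons and 79 − 35 = 44 neutrons.
Σm = 35·m_p + 44·m_n = 35.254660 + 44.3828 = 79.637460 amu
Mass defect Δm = 79.637460 − 78.899138 = 0.738322 amu
Converting to energy: 0.738322 amu × 931.49 MeV/amu = 687.740 MeV
Per nucleus in joules: 687.740 MeV × 1.602e-13 J/MeV = 1.10176e-10 J
Per mole: 1.10176e-10 J × 6.022e23 mol⁻¹ = 6.6348e+13 J/mol

6.63e+10 kJ/mol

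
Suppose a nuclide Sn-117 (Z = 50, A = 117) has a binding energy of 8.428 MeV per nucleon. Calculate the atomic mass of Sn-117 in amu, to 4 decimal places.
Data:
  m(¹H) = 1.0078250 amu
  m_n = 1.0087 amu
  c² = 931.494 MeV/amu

Total binding energy = 117 × 8.428 = 986.076 MeV
Mass defect = 986.076 MeV / (931.494 MeV/amu) = 1.058596 amu
Constituent mass = 50(1.0078250) + 67(1.0087) = 117.9741500 amu
Atomic mass = 117.9741500 − 1.058596 = 116.9155540 amu ≈ 116.9156 amu (to 4 decimal places)

116.9156 amu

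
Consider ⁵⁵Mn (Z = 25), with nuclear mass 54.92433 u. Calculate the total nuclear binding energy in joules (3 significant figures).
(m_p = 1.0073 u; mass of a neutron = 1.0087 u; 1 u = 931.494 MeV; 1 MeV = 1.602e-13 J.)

7.75e-11 J

With 25 protons and 30 neutrons (A = 55):
Mass of separated nucleons = 25(1.0073) + 30(1.0087) = 25.1825 + 30.2610 = 55.4435 u
Mass defect Δm = 55.4435 − 54.92433 = 0.51917 u
Binding energy = Δm·c² = 0.51917 × 931.494 MeV/u = 483.604 MeV
In joules: 483.604 MeV × 1.602e-13 J/MeV = 7.7473e-11 J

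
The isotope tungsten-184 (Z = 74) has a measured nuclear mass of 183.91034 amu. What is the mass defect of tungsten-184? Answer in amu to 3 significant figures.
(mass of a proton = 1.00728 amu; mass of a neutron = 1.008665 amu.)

1.58 amu

Mass of separated nucleons = 74(1.00728) + 110(1.008665) = 74.53872 + 110.953150 = 185.491870 amu
Mass defect Δm = 185.491870 − 183.91034 = 1.581530 amu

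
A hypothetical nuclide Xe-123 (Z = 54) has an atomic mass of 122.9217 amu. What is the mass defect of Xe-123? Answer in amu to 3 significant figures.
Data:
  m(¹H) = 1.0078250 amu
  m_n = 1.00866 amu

Mass of separated nucleons = 54(1.0078250) + 69(1.00866) = 54.4225500 + 69.59754 = 124.0200900 amu
Mass defect Δm = 124.0200900 − 122.9217 = 1.0983900 amu

1.10 amu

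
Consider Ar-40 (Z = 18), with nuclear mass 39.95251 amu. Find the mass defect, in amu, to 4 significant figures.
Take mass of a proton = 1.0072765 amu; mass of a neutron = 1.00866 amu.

0.3690 amu

Mass of separated nucleons = 18(1.0072765) + 22(1.00866) = 18.1309770 + 22.19052 = 40.3214970 amu
The mass defect is 40.3214970 − 39.95251 = 0.3689870 amu.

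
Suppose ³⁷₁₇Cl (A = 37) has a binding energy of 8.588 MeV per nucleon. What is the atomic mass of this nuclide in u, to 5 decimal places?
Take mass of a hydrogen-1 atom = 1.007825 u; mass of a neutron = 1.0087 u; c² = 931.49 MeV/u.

36.96590 u

Total binding energy = 37 × 8.588 = 317.756 MeV
Mass defect = 317.756 MeV / (931.49 MeV/u) = 0.3411266 u
Constituent mass = 17(1.007825) + 20(1.0087) = 37.307025 u
Atomic mass = 37.307025 − 0.3411266 = 36.9658984 u ≈ 36.96590 u (to 5 decimal places)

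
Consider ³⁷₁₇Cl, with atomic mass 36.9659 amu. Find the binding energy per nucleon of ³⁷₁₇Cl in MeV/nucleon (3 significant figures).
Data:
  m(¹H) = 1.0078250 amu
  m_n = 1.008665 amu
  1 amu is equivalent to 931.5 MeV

With 17 protons and 20 neutrons (A = 37):
Mass of separated nucleons = 17(1.0078250) + 20(1.008665) = 17.1330250 + 20.173300 = 37.3063250 amu
Mass defect Δm = 37.3063250 − 36.9659 = 0.3404250 amu
Binding energy = Δm·c² = 0.3404250 × 931.5 MeV/amu = 317.106 MeV
BE/A = 317.106 MeV / 37 = 8.570 MeV/nucleon

8.57 MeV/nucleon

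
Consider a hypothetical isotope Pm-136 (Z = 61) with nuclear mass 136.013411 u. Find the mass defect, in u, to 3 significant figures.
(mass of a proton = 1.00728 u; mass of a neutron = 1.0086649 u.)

1.08 u

Σm = 61·m_p + 75·m_n = 61.44408 + 75.6498675 = 137.0939475 u
Mass defect Δm = 137.0939475 − 136.013411 = 1.0805365 u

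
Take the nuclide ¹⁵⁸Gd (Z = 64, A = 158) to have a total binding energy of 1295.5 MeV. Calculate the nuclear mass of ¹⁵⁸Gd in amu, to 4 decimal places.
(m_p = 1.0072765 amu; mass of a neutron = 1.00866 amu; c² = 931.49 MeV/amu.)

Mass defect = 1295.5 MeV / (931.49 MeV/amu) = 1.390783 amu
Constituent mass = 64(1.0072765) + 94(1.00866) = 159.2797360 amu
Nuclear mass = 159.2797360 − 1.390783 = 157.8889530 amu ≈ 157.8890 amu (to 4 decimal places)

157.8890 amu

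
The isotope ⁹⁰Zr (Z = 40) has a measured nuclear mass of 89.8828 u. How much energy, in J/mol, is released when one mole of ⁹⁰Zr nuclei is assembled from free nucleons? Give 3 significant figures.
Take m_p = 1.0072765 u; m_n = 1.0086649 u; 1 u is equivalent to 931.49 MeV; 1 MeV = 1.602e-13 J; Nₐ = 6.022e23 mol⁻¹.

7.56e+13 J/mol

The nucleus contains 40 protons and 90 − 40 = 50 neutrons.
Mass of separated nucleons = 40(1.0072765) + 50(1.0086649) = 40.2910600 + 50.4332450 = 90.7243050 u
Mass defect Δm = 90.7243050 − 89.8828 = 0.8415050 u
Binding energy = Δm·c² = 0.8415050 × 931.49 MeV/u = 783.853 MeV
Per nucleus in joules: 783.853 MeV × 1.602e-13 J/MeV = 1.2557e-10 J
Per mole: 1.2557e-10 J × 6.022e23 mol⁻¹ = 7.5618e+13 J/mol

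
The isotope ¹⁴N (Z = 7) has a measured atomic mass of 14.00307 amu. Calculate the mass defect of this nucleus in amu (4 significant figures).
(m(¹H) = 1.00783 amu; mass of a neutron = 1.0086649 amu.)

Mass of separated nucleons = 7(1.00783) + 7(1.0086649) = 7.05481 + 7.0606543 = 14.1154643 amu
Δm = 14.1154643 − 14.00307 = 0.1123943 amu

0.1124 amu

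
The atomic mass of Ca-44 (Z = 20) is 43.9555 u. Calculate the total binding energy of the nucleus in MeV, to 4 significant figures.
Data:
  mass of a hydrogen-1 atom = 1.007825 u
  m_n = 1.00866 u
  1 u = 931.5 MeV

Total constituent mass: 20 × 1.007825 + 24 × 1.00866 = 44.364340 u
The mass defect is 44.364340 − 43.9555 = 0.408840 u.
Converting to energy: 0.408840 u × 931.5 MeV/u = 380.834 MeV

380.8 MeV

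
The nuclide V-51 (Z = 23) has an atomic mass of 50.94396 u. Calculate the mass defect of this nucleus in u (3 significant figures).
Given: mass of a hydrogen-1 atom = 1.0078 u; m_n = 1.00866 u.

With 23 protons and 28 neutrons (A = 51):
Σm = 23·m(¹H) + 28·m_n = 23.1794 + 28.24248 = 51.42188 u
The mass defect is 51.42188 − 50.94396 = 0.47792 u.

0.478 u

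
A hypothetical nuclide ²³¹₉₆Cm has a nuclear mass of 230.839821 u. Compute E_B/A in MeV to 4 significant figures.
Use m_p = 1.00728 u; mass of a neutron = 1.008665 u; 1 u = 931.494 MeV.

8.181 MeV/nucleon

Σm = 96·m_p + 135·m_n = 96.69888 + 136.169775 = 232.868655 u
Mass defect Δm = 232.868655 − 230.839821 = 2.028834 u
E_B = 2.028834 × 931.494 = 1889.85 MeV
Per nucleon: 1889.85 / 231 = 8.181 MeV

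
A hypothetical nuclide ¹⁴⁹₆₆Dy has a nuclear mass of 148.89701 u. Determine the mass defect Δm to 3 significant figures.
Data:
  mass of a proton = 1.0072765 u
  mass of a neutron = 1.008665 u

1.30 u

Z = 66, so N = A − Z = 149 − 66 = 83.
Mass of separated nucleons = 66(1.0072765) + 83(1.008665) = 66.4802490 + 83.719195 = 150.1994440 u
Δm = 150.1994440 − 148.89701 = 1.3024340 u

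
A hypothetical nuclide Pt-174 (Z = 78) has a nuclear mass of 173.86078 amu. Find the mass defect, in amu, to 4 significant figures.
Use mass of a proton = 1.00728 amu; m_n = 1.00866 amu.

Mass of separated nucleons = 78(1.00728) + 96(1.00866) = 78.56784 + 96.83136 = 175.39920 amu
Mass defect Δm = 175.39920 − 173.86078 = 1.53842 amu

1.538 amu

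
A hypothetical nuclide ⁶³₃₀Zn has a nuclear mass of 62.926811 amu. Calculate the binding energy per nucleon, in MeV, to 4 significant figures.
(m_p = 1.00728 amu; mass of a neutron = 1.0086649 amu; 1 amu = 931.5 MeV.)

8.539 MeV/nucleon

Z = 30, so N = A − Z = 63 − 30 = 33.
Mass of separated nucleons = 30(1.00728) + 33(1.0086649) = 30.21840 + 33.2859417 = 63.5043417 amu
Δm = 63.5043417 − 62.926811 = 0.5775307 amu
Converting to energy: 0.5775307 amu × 931.5 MeV/amu = 537.970 MeV
Dividing by A = 63 gives 8.539 MeV per nucleon.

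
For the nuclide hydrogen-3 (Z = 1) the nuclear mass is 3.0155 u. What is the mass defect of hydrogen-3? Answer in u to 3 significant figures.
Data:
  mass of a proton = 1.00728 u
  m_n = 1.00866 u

0.00910 u

Σm = 1·m_p + 2·m_n = 1.00728 + 2.01732 = 3.02460 u
Mass defect Δm = 3.02460 − 3.0155 = 0.00910 u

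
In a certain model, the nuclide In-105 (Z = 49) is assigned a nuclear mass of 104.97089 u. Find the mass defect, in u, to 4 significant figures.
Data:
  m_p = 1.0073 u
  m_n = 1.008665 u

Mass of separated nucleons = 49(1.0073) + 56(1.008665) = 49.3577 + 56.485240 = 105.842940 u
Mass defect Δm = 105.842940 − 104.97089 = 0.872050 u

0.8721 u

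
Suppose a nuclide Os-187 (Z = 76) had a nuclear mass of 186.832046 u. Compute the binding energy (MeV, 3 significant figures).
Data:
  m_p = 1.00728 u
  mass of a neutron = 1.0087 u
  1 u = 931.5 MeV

Z = 76, so N = A − Z = 187 − 76 = 111.
Σm = 76·m_p + 111·m_n = 76.55328 + 111.9657 = 188.51898 u
The mass defect is 188.51898 − 186.832046 = 1.686934 u.
Converting to energy: 1.686934 u × 931.5 MeV/u = 1571.38 MeV

1570 MeV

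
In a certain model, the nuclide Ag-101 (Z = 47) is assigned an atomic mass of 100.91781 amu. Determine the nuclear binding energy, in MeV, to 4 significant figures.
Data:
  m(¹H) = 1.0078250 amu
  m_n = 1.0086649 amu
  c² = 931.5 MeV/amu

855.0 MeV

With 47 protons and 54 neutrons (A = 101):
Total constituent mass: 47 × 1.0078250 + 54 × 1.0086649 = 101.8356796 amu
The mass defect is 101.8356796 − 100.91781 = 0.9178696 amu.
Converting to energy: 0.9178696 amu × 931.5 MeV/amu = 854.996 MeV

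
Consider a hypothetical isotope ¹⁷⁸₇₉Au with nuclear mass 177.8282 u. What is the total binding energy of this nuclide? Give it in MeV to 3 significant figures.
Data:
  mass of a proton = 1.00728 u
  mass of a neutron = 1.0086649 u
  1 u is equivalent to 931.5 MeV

With 79 protons and 99 neutrons (A = 178):
Σm = 79·m_p + 99·m_n = 79.57512 + 99.8578251 = 179.4329451 u
Mass defect Δm = 179.4329451 − 177.8282 = 1.6047451 u
Binding energy = Δm·c² = 1.6047451 × 931.5 MeV/u = 1494.82 MeV

1490 MeV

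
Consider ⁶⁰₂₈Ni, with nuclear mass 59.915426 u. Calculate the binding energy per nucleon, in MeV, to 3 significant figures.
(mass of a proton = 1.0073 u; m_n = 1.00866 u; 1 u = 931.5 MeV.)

Z = 28, so N = A − Z = 60 − 28 = 32.
Mass of separated nucleons = 28(1.0073) + 32(1.00866) = 28.2044 + 32.27712 = 60.48152 u
Δm = 60.48152 − 59.915426 = 0.566094 u
Converting to energy: 0.566094 u × 931.5 MeV/u = 527.317 MeV
BE/A = 527.317 MeV / 60 = 8.789 MeV/nucleon

8.79 MeV/nucleon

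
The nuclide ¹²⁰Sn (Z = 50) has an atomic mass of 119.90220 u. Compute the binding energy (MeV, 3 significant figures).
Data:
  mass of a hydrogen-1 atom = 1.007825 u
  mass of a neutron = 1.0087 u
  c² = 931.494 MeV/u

1020 MeV

With 50 protons and 70 neutrons (A = 120):
Σm = 50·m(¹H) + 70·m_n = 50.391250 + 70.6090 = 121.000250 u
Mass defect Δm = 121.000250 − 119.90220 = 1.098050 u
Converting to energy: 1.098050 u × 931.494 MeV/u = 1022.83 MeV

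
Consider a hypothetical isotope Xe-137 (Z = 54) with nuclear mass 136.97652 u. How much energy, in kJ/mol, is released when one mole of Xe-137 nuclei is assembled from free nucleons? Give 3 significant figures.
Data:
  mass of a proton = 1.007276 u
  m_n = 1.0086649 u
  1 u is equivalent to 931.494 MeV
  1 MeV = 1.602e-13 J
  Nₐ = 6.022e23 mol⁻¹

1.02e+11 kJ/mol

With 54 protons and 83 neutrons (A = 137):
Mass of separated nucleons = 54(1.007276) + 83(1.0086649) = 54.392904 + 83.7191867 = 138.1120907 u
The mass defect is 138.1120907 − 136.97652 = 1.1355707 u.
Binding energy = Δm·c² = 1.1355707 × 931.494 MeV/u = 1057.78 MeV
Per nucleus in joules: 1057.78 MeV × 1.602e-13 J/MeV = 1.6946e-10 J
Per mole: 1.6946e-10 J × 6.022e23 mol⁻¹ = 1.0205e+14 J/mol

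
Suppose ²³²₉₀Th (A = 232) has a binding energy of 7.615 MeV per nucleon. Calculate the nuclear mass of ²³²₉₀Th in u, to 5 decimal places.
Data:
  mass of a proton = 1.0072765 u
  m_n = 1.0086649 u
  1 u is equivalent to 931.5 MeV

231.98870 u

Total binding energy = 232 × 7.615 = 1766.680 MeV
Mass defect = 1766.680 MeV / (931.5 MeV/u) = 1.8965969 u
Constituent mass = 90(1.0072765) + 142(1.0086649) = 233.8853008 u
Nuclear mass = 233.8853008 − 1.8965969 = 231.9887039 u ≈ 231.98870 u (to 5 decimal places)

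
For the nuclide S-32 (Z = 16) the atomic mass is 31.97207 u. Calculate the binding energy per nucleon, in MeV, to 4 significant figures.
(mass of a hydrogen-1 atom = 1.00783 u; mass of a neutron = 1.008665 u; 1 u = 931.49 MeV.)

The nucleus contains 16 protons and 32 − 16 = 16 neutrons.
Σm = 16·m(¹H) + 16·m_n = 16.12528 + 16.138640 = 32.263920 u
The mass defect is 32.263920 − 31.97207 = 0.291850 u.
Binding energy = Δm·c² = 0.291850 × 931.49 MeV/u = 271.855 MeV
Dividing by A = 32 gives 8.495 MeV per nucleon.

8.495 MeV/nucleon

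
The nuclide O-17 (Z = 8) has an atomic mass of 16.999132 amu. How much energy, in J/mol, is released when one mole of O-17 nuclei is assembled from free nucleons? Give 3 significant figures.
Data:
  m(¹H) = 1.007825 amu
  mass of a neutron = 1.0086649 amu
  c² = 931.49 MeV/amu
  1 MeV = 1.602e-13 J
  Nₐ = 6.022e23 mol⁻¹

1.27e+13 J/mol

The nucleus contains 8 protons and 17 − 8 = 9 neutrons.
Total constituent mass: 8 × 1.007825 + 9 × 1.0086649 = 17.1405841 amu
The mass defect is 17.1405841 − 16.999132 = 0.1414521 amu.
E_B = 0.1414521 × 931.49 = 131.761 MeV
Per nucleus in joules: 131.761 MeV × 1.602e-13 J/MeV = 2.1108e-11 J
Per mole: 2.1108e-11 J × 6.022e23 mol⁻¹ = 1.2711e+13 J/mol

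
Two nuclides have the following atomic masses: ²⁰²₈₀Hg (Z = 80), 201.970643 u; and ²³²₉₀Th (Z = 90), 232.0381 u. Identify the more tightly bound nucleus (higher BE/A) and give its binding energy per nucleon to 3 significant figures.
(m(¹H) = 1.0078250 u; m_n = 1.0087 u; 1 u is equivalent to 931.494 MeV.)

²⁰²₈₀Hg: Σm = 80(1.0078250) + 122(1.0087) = 203.6874000 u; Δm = 1.7167570 u; E_B = 1599.15 MeV; E_B/A = 7.917 MeV
²³²₉₀Th: Σm = 90(1.0078250) + 142(1.0087) = 233.9396500 u; Δm = 1.9015500 u; E_B = 1771.28 MeV; E_B/A = 7.6348 MeV
²⁰²₈₀Hg has the higher binding energy per nucleon, so it is the more tightly bound nucleus.

²⁰²₈₀Hg; 7.92 MeV/nucleon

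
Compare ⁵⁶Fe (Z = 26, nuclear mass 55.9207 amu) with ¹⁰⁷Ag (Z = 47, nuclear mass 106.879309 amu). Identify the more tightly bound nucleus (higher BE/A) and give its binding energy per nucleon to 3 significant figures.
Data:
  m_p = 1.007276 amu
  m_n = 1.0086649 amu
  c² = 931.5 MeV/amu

⁵⁶Fe; 8.79 MeV/nucleon

⁵⁶Fe: Σm = 26(1.007276) + 30(1.0086649) = 56.4491230 amu; Δm = 0.5284230 amu; E_B = 492.23 MeV; E_B/A = 8.790 MeV
¹⁰⁷Ag: Σm = 47(1.007276) + 60(1.0086649) = 107.8618660 amu; Δm = 0.9825570 amu; E_B = 915.25 MeV; E_B/A = 8.554 MeV
⁵⁶Fe has the higher binding energy per nucleon, so it is the more tightly bound nucleus.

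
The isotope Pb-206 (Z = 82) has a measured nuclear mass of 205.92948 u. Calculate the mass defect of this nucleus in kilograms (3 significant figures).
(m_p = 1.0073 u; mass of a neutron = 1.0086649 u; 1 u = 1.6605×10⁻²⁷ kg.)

2.90e-27 kg

Σm = 82·m_p + 124·m_n = 82.5986 + 125.0744476 = 207.6730476 u
The mass defect is 207.6730476 − 205.92948 = 1.7435676 u.
In SI units: 1.7435676 u × 1.6605×10⁻²⁷ kg/u = 2.8952e-27 kg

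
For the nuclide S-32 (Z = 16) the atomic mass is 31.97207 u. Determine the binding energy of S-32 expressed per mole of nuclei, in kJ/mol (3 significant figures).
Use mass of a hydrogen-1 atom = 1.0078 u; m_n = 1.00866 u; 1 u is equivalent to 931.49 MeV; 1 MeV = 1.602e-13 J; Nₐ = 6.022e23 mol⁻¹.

With 16 protons and 16 neutrons (A = 32):
Mass of separated nucleons = 16(1.0078) + 16(1.00866) = 16.1248 + 16.13856 = 32.26336 u
The mass defect is 32.26336 − 31.97207 = 0.29129 u.
Binding energy = Δm·c² = 0.29129 × 931.49 MeV/u = 271.334 MeV
Per nucleus in joules: 271.334 MeV × 1.602e-13 J/MeV = 4.3468e-11 J
Per mole: 4.3468e-11 J × 6.022e23 mol⁻¹ = 2.6176e+13 J/mol

2.62e+10 kJ/mol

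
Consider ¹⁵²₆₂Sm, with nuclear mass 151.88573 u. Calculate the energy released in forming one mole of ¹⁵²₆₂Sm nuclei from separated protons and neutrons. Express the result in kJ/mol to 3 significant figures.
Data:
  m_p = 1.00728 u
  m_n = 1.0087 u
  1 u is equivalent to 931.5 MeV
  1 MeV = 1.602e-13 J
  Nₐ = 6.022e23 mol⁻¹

1.21e+11 kJ/mol

Z = 62, so N = A − Z = 152 − 62 = 90.
Σm = 62·m_p + 90·m_n = 62.45136 + 90.7830 = 153.23436 u
Mass defect Δm = 153.23436 − 151.88573 = 1.34863 u
Converting to energy: 1.34863 u × 931.5 MeV/u = 1256.25 MeV
Per nucleus in joules: 1256.25 MeV × 1.602e-13 J/MeV = 2.0125e-10 J
Per mole: 2.0125e-10 J × 6.022e23 mol⁻¹ = 1.2119e+14 J/mol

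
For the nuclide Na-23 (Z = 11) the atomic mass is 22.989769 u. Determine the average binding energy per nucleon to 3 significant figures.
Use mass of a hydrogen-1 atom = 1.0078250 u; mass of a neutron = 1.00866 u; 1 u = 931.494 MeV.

8.11 MeV/nucleon

Total constituent mass: 11 × 1.0078250 + 12 × 1.00866 = 23.1899950 u
Mass defect Δm = 23.1899950 − 22.989769 = 0.2002260 u
Converting to energy: 0.2002260 u × 931.494 MeV/u = 186.509 MeV
Per nucleon: 186.509 / 23 = 8.109 MeV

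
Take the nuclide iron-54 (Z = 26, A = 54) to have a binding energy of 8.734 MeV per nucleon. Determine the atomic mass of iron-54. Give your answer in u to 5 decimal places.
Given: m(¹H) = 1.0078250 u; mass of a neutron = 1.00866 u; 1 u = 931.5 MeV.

53.93961 u

Total binding energy = 54 × 8.734 = 471.636 MeV
Mass defect = 471.636 MeV / (931.5 MeV/u) = 0.5063188 u
Constituent mass = 26(1.0078250) + 28(1.00866) = 54.4459300 u
Atomic mass = 54.4459300 − 0.5063188 = 53.9396112 u ≈ 53.93961 u (to 5 decimal places)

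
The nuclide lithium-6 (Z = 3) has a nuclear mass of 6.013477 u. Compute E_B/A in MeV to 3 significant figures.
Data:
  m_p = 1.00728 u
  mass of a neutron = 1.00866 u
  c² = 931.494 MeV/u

5.33 MeV/nucleon

The nucleus contains 3 protons and 6 − 3 = 3 neutrons.
Σm = 3·m_p + 3·m_n = 3.02184 + 3.02598 = 6.04782 u
Δm = 6.04782 − 6.013477 = 0.034343 u
Binding energy = Δm·c² = 0.034343 × 931.494 MeV/u = 31.9903 MeV
Dividing by A = 6 gives 5.332 MeV per nucleon.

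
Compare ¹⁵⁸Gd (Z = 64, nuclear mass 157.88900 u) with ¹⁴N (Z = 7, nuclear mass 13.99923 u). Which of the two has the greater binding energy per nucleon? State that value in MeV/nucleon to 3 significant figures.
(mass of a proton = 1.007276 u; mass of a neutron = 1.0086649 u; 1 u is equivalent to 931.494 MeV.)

¹⁵⁸Gd; 8.20 MeV/nucleon

¹⁵⁸Gd: Σm = 64(1.007276) + 94(1.0086649) = 159.2801646 u; Δm = 1.3911646 u; E_B = 1295.9 MeV; E_B/A = 8.202 MeV
¹⁴N: Σm = 7(1.007276) + 7(1.0086649) = 14.1115863 u; Δm = 0.1123563 u; E_B = 104.66 MeV; E_B/A = 7.476 MeV
¹⁵⁸Gd has the higher binding energy per nucleon, so it is the more tightly bound nucleus.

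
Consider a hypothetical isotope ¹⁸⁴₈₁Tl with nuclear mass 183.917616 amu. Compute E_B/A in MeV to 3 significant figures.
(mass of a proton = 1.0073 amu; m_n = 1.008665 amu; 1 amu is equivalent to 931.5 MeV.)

7.93 MeV/nucleon

The nucleus contains 81 protons and 184 − 81 = 103 neutrons.
Total constituent mass: 81 × 1.0073 + 103 × 1.008665 = 185.483795 amu
Δm = 185.483795 − 183.917616 = 1.566179 amu
E_B = 1.566179 × 931.5 = 1458.90 MeV
BE/A = 1458.90 MeV / 184 = 7.929 MeV/nucleon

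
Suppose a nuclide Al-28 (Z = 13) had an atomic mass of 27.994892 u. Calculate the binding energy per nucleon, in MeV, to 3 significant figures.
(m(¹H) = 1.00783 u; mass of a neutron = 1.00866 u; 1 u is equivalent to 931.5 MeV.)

7.88 MeV/nucleon

The nucleus contains 13 protons and 28 − 13 = 15 neutrons.
Mass of separated nucleons = 13(1.00783) + 15(1.00866) = 13.10179 + 15.12990 = 28.23169 u
The mass defect is 28.23169 − 27.994892 = 0.236798 u.
Binding energy = Δm·c² = 0.236798 × 931.5 MeV/u = 220.577 MeV
BE/A = 220.577 MeV / 28 = 7.878 MeV/nucleon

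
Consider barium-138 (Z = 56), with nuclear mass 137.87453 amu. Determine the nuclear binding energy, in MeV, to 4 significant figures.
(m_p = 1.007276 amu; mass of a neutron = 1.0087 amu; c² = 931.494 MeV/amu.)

1161 MeV

Total constituent mass: 56 × 1.007276 + 82 × 1.0087 = 139.120856 amu
The mass defect is 139.120856 − 137.87453 = 1.246326 amu.
E_B = 1.246326 × 931.494 = 1160.95 MeV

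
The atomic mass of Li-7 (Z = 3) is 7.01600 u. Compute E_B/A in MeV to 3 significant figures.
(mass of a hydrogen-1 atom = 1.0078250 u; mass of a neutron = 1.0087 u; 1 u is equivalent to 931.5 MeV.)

5.63 MeV/nucleon

The nucleus contains 3 protons and 7 − 3 = 4 neutrons.
Mass of separated nucleons = 3(1.0078250) + 4(1.0087) = 3.0234750 + 4.0348 = 7.0582750 u
Mass defect Δm = 7.0582750 − 7.01600 = 0.0422750 u
Binding energy = Δm·c² = 0.0422750 × 931.5 MeV/u = 39.3792 MeV
Dividing by A = 7 gives 5.626 MeV per nucleon.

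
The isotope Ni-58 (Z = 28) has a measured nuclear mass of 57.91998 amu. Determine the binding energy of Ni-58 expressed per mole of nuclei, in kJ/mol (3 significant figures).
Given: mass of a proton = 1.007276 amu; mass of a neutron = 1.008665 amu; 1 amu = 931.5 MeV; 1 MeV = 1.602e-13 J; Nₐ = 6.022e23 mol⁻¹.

4.89e+10 kJ/mol

With 28 protons and 30 neutrons (A = 58):
Total constituent mass: 28 × 1.007276 + 30 × 1.008665 = 58.463678 amu
The mass defect is 58.463678 − 57.91998 = 0.543698 amu.
E_B = 0.543698 × 931.5 = 506.455 MeV
Per nucleus in joules: 506.455 MeV × 1.602e-13 J/MeV = 8.1134e-11 J
Per mole: 8.1134e-11 J × 6.022e23 mol⁻¹ = 4.8859e+13 J/mol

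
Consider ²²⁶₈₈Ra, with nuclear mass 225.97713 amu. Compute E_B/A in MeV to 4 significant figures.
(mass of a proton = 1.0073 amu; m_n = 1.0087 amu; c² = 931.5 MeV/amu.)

7.691 MeV/nucleon

Σm = 88·m_p + 138·m_n = 88.6424 + 139.2006 = 227.8430 amu
Δm = 227.8430 − 225.97713 = 1.86587 amu
Binding energy = Δm·c² = 1.86587 × 931.5 MeV/amu = 1738.06 MeV
Dividing by A = 226 gives 7.691 MeV per nucleon.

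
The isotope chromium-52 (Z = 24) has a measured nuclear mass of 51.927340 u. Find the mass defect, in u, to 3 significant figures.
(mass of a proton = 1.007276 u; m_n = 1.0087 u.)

Total constituent mass: 24 × 1.007276 + 28 × 1.0087 = 52.418224 u
Mass defect Δm = 52.418224 − 51.927340 = 0.490884 u

0.491 u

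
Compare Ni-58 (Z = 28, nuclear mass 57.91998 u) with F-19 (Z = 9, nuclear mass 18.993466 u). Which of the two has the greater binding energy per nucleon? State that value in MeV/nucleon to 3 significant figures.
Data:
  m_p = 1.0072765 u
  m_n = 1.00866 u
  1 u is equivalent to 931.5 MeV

Ni-58; 8.73 MeV/nucleon

Ni-58: Σm = 28(1.0072765) + 30(1.00866) = 58.4635420 u; Δm = 0.5435620 u; E_B = 506.33 MeV; E_B/A = 8.730 MeV
F-19: Σm = 9(1.0072765) + 10(1.00866) = 19.1520885 u; Δm = 0.1586225 u; E_B = 147.76 MeV; E_B/A = 7.777 MeV
Ni-58 has the higher binding energy per nucleon, so it is the more tightly bound nucleus.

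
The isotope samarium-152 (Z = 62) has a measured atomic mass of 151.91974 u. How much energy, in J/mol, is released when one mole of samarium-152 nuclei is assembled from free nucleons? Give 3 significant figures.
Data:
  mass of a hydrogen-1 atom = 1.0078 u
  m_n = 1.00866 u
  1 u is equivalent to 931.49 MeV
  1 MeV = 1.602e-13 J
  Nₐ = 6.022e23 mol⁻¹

With 62 protons and 90 neutrons (A = 152):
Total constituent mass: 62 × 1.0078 + 90 × 1.00866 = 153.26300 u
The mass defect is 153.26300 − 151.91974 = 1.34326 u.
Binding energy = Δm·c² = 1.34326 × 931.49 MeV/u = 1251.23 MeV
Per nucleus in joules: 1251.23 MeV × 1.602e-13 J/MeV = 2.0045e-10 J
Per mole: 2.0045e-10 J × 6.022e23 mol⁻¹ = 1.2071e+14 J/mol

1.21e+14 J/mol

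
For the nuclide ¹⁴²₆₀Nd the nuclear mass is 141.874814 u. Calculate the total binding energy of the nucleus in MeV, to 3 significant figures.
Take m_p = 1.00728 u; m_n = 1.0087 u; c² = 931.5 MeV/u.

Mass of separated nucleons = 60(1.00728) + 82(1.0087) = 60.43680 + 82.7134 = 143.15020 u
The mass defect is 143.15020 − 141.874814 = 1.275386 u.
Converting to energy: 1.275386 u × 931.5 MeV/u = 1188.02 MeV

1190 MeV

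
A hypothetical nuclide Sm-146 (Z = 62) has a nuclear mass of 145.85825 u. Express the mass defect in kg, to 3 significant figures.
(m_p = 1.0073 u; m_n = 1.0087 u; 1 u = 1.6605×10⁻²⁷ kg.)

With 62 protons and 84 neutrons (A = 146):
Mass of separated nucleons = 62(1.0073) + 84(1.0087) = 62.4526 + 84.7308 = 147.1834 u
Mass defect Δm = 147.1834 − 145.85825 = 1.32515 u
In SI units: 1.32515 u × 1.6605×10⁻²⁷ kg/u = 2.2004e-27 kg

2.20e-27 kg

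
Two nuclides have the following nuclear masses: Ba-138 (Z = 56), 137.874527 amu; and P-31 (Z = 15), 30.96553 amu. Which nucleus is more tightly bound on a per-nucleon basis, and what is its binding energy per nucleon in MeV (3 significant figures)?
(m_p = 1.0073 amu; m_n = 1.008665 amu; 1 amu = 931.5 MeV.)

Ba-138: Σm = 56(1.0073) + 82(1.008665) = 139.119330 amu; Δm = 1.244803 amu; E_B = 1159.5 MeV; E_B/A = 8.402 MeV
P-31: Σm = 15(1.0073) + 16(1.008665) = 31.248140 amu; Δm = 0.282610 amu; E_B = 263.25 MeV; E_B/A = 8.492 MeV
P-31 has the higher binding energy per nucleon, so it is the more tightly bound nucleus.

P-31; 8.49 MeV/nucleon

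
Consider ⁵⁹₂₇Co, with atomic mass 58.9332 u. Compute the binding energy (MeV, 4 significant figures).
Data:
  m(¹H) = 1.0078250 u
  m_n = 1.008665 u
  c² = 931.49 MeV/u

The nucleus contains 27 protons and 59 − 27 = 32 neutrons.
Total constituent mass: 27 × 1.0078250 + 32 × 1.008665 = 59.4885550 u
Mass defect Δm = 59.4885550 − 58.9332 = 0.5553550 u
Converting to energy: 0.5553550 u × 931.49 MeV/u = 517.308 MeV

517.3 MeV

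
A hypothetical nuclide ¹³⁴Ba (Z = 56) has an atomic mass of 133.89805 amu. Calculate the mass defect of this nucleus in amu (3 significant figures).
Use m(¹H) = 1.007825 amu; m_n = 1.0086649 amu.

Z = 56, so N = A − Z = 134 − 56 = 78.
Mass of separated nucleons = 56(1.007825) + 78(1.0086649) = 56.438200 + 78.6758622 = 135.1140622 amu
Δm = 135.1140622 − 133.89805 = 1.2160122 amu

1.22 amu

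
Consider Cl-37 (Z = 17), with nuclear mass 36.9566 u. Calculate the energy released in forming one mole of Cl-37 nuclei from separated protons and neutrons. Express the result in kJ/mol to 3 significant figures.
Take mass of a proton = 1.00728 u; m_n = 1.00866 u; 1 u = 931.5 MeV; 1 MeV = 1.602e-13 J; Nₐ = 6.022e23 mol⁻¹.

3.06e+10 kJ/mol

Σm = 17·m_p + 20·m_n = 17.12376 + 20.17320 = 37.29696 u
Δm = 37.29696 − 36.9566 = 0.34036 u
Binding energy = Δm·c² = 0.34036 × 931.5 MeV/u = 317.045 MeV
Per nucleus in joules: 317.045 MeV × 1.602e-13 J/MeV = 5.0791e-11 J
Per mole: 5.0791e-11 J × 6.022e23 mol⁻¹ = 3.0586e+13 J/mol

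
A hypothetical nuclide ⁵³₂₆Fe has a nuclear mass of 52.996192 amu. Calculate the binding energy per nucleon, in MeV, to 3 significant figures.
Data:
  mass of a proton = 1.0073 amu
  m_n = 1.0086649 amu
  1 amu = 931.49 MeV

7.51 MeV/nucleon

With 26 protons and 27 neutrons (A = 53):
Σm = 26·m_p + 27·m_n = 26.1898 + 27.2339523 = 53.4237523 amu
Δm = 53.4237523 − 52.996192 = 0.4275603 amu
Binding energy = Δm·c² = 0.4275603 × 931.49 MeV/amu = 398.268 MeV
Per nucleon: 398.268 / 53 = 7.514 MeV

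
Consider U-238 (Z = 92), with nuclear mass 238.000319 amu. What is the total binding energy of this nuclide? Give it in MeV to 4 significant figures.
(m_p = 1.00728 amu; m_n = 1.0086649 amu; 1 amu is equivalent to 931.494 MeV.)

Z = 92, so N = A − Z = 238 − 92 = 146.
Mass of separated nucleons = 92(1.00728) + 146(1.0086649) = 92.66976 + 147.2650754 = 239.9348354 amu
Mass defect Δm = 239.9348354 − 238.000319 = 1.9345164 amu
Converting to energy: 1.9345164 amu × 931.494 MeV/amu = 1801.99 MeV

1802 MeV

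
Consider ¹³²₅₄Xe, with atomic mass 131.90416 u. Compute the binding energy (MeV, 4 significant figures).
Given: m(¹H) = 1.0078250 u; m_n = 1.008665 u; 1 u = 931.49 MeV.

1112 MeV

With 54 protons and 78 neutrons (A = 132):
Total constituent mass: 54 × 1.0078250 + 78 × 1.008665 = 133.0984200 u
Mass defect Δm = 133.0984200 − 131.90416 = 1.1942600 u
Converting to energy: 1.1942600 u × 931.49 MeV/u = 1112.44 MeV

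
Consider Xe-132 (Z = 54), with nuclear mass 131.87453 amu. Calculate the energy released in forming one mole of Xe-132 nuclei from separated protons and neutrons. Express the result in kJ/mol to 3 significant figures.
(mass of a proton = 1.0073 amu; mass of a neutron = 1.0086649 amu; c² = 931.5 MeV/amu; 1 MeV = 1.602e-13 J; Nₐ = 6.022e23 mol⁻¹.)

1.07e+11 kJ/mol

Z = 54, so N = A − Z = 132 − 54 = 78.
Σm = 54·m_p + 78·m_n = 54.3942 + 78.6758622 = 133.0700622 amu
Δm = 133.0700622 − 131.87453 = 1.1955322 amu
Converting to energy: 1.1955322 amu × 931.5 MeV/amu = 1113.64 MeV
Per nucleus in joules: 1113.64 MeV × 1.602e-13 J/MeV = 1.7841e-10 J
Per mole: 1.7841e-10 J × 6.022e23 mol⁻¹ = 1.0744e+14 J/mol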